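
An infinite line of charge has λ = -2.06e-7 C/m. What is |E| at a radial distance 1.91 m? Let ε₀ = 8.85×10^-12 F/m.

Choose a coaxial cylinder of radius r = 1.91 m (arbitrary length L) as the Gaussian surface.
Q_enc = λL, so λ_enc = -2.06×10^-7 C/m.
Since E is radial and uniform over the curved surface, Φ = E·2πrL = Q_enc/ε₀ = λ_enc L/ε₀.
E = |λ_enc|/(2πε₀r) = (2.06×10^-7)/(2π·8.85×10^-12·1.91) = 1.94e3 N/C.

1.94×10^3 N/C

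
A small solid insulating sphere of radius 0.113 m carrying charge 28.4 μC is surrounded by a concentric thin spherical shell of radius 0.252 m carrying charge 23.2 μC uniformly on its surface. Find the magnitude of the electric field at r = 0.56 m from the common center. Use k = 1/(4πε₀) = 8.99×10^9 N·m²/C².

Take a concentric spherical Gaussian surface of radius r = 0.56 m (r > 0.252 m, enclosing both).
Q_enc = (28.4 μC) + (23.2 μC) = 5.16×10^-5 C.
By Gauss's law, ∮E·dA = E·4πr² = Q_enc/ε₀.
E = k|Q_enc|/r² = (8.99×10^9)(5.16×10^-5)/(0.56)² = 1.48e6 N/C.

1.48×10^6 V/m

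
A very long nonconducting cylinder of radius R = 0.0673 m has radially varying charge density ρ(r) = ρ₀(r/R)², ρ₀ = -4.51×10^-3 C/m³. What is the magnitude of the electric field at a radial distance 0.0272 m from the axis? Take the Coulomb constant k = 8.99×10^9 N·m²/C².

Choose a coaxial cylinder of radius r = 0.0272 m (arbitrary length L) as the Gaussian surface (r < R).
Integrating ρ over the cross-section to radius r: λ_enc = (2πρ₀/R²) ∫₀^r r'^3 dr' = 2πρ₀ r^4/(4·R²) = -8.561e-7 C/m.
By Gauss's law (flux through the curved wall only), E·2πrL = λ_enc L/ε₀.
E = 2k|λ_enc|/r = 2(8.99×10^9)(8.561×10^-7)/(0.0272) = 5.66×10^5 N/C.

5.66×10^5 N/C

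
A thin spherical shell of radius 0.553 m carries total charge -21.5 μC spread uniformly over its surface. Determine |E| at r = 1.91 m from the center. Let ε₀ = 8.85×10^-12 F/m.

5.30e4 N/C

Use a concentric Gaussian sphere at r = 1.91 m (r > 0.553 m).
The entire shell is enclosed: Q_enc = -2.15×10^-5 C.
By Gauss's law, ∮E·dA = E·4πr² = Q_enc/ε₀.
E = |Q_enc|/(4πε₀r²) = (2.15e-5)/(4π·8.85×10^-12·(1.91)²) = 5.30e4 N/C.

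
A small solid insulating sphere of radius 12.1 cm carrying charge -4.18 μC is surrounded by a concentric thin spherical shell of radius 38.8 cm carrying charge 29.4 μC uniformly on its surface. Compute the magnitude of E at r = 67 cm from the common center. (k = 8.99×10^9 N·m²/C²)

Use a concentric Gaussian sphere at r = 67 cm (r > 38.8 cm, enclosing both).
Q_enc = (-4.18 μC) + (29.4 μC) = 2.522×10^-5 C.
By Gauss's law, ∮E·dA = E·4πr² = Q_enc/ε₀.
E = k|Q_enc|/r² = (8.99×10^9)(2.522×10^-5)/(0.67)² = 5.05×10^5 N/C.

|E| = 5.05×10^5 N/C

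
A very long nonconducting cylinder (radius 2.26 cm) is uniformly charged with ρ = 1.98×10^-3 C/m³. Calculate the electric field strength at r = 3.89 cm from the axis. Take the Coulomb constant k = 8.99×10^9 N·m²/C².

E ≈ 1.47e6 N/C

Take a coaxial cylindrical Gaussian surface of radius r = 3.89 cm and length L (r > 2.26 cm, full cross-section enclosed).
λ_enc = ρ·πR² = (1.98×10^-3)π(0.0226)² = 3.177×10^-6 C/m.
Applying ∮E·dA = Q_enc/ε₀ with the end caps contributing no flux:
E = 2k|λ_enc|/r = 2(8.99×10^9)(3.177e-6)/(0.0389) = 1.47×10^6 N/C.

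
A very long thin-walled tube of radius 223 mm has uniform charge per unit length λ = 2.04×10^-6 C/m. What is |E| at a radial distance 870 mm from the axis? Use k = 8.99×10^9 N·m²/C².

E = 4.22×10^4 N/C

By cylindrical symmetry E is radial; use a coaxial Gaussian cylinder of radius 870 mm and length L (r > 223 mm).
The full line charge is enclosed: λ_enc = 2.04e-6 C/m.
By Gauss's law (flux through the curved wall only), E·2πrL = λ_enc L/ε₀.
E = 2k|λ_enc|/r = 2(8.99×10^9)(2.04×10^-6)/(0.87) = 4.22e4 N/C.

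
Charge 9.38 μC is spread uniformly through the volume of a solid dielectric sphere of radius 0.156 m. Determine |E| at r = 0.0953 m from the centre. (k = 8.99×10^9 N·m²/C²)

E = 2.12×10^6 N/C

By spherical symmetry E is radial; choose a Gaussian sphere of radius r = 0.0953 m (r < R).
For a uniform sphere the enclosed fraction is (r/R)³, so Q_enc = (9.38 μC)(0.0953/0.156)³ = 2.138×10^-6 C.
Since E is radial and uniform over the Gaussian sphere, Φ = E·4πr² = Q_enc/ε₀.
E = k|Q_enc|/r² = (8.99×10^9)(2.138×10^-6)/(0.0953)² = 2.12×10^6 N/C.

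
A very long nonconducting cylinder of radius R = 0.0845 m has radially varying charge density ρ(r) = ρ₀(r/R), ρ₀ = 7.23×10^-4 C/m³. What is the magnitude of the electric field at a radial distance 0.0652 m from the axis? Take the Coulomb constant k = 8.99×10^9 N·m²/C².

Coaxial Gaussian cylinder, radius r = 0.0652 m, length L (r < R).
λ_enc = ∫₀^r ρ(r')·2πr' dr' = (2πρ₀/R)·r^3/3 = 4.967e-6 C/m.
Gauss's law: E·2πrL = λ_enc L/ε₀.
E = 2k|λ_enc|/r = 2(8.99×10^9)(4.967×10^-6)/(0.0652) = 1.37×10^6 N/C.

E = 1.37e6 V/m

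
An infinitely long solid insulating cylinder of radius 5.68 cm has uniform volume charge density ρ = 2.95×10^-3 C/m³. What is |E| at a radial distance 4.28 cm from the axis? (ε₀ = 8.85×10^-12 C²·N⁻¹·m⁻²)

Choose a coaxial cylinder of radius r = 4.28 cm (arbitrary length L) as the Gaussian surface (r < R).
Enclosed charge per unit length: λ_enc = ρ·πr² = (2.95×10^-3)π(0.0428)² = 1.698×10^-5 C/m.
Applying ∮E·dA = Q_enc/ε₀ with the end caps contributing no flux:
E = |λ_enc|/(2πε₀r) = (1.698e-5)/(2π·8.85×10^-12·0.0428) = 7.13×10^6 N/C.

E = 7.13e6 V/m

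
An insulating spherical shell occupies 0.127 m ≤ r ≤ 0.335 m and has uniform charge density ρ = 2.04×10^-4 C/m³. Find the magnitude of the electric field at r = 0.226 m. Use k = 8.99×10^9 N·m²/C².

|E| = 1.43e6 N/C

Take a concentric spherical Gaussian surface of radius r = 0.226 m (within the shell material, 0.127 m < r < 0.335 m).
Only the shell between 0.127 m and r is enclosed: Q_enc = ρ·(4π/3)(r³ − a³) = (2.04×10^-4)·(4π/3)·((0.226)³ − (0.127)³) = 8.113×10^-6 C.
Since E is radial and uniform over the Gaussian sphere, Φ = E·4πr² = Q_enc/ε₀.
E = k|Q_enc|/r² = (8.99×10^9)(8.113×10^-6)/(0.226)² = 1.43×10^6 N/C.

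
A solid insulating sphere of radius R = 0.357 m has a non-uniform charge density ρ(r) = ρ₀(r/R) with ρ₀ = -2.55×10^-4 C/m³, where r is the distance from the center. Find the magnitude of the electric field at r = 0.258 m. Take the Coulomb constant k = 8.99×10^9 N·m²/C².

Symmetry ⇒ E = E(r) r̂. Gaussian sphere of radius r = 0.258 m (r < R).
Q_enc = ∫₀^r ρ(r')·4πr'² dr' = (4πρ₀/R) ∫₀^r r'^3 dr' = 4πρ₀ r^4/(4·R) = -9.943e-6 C.
Since E is radial and uniform over the Gaussian sphere, Φ = E·4πr² = Q_enc/ε₀.
E = k|Q_enc|/r² = (8.99×10^9)(9.943×10^-6)/(0.258)² = 1.34×10^6 N/C.

E ≈ 1.34×10^6 N/C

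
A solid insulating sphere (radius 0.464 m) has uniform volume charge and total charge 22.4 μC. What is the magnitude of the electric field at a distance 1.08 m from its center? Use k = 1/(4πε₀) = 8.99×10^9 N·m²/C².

By spherical symmetry E is radial; choose a Gaussian sphere of radius r = 1.08 m (r > R, so the entire charge is enclosed).
Q_enc = 22.4 μC = 2.24e-5 C.
Since E is radial and uniform over the Gaussian sphere, Φ = E·4πr² = Q_enc/ε₀.
E = k|Q_enc|/r² = (8.99×10^9)(2.24×10^-5)/(1.08)² = 1.73×10^5 N/C.

1.73×10^5 V/m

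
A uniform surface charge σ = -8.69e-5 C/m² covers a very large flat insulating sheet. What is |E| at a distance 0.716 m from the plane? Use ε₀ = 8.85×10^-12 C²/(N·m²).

4.91×10^6 V/m

The symmetry is planar: E is normal to the sheet and the same magnitude on both sides. Take a pillbox straddling the sheet with end-cap area A.
Only the two end caps contribute flux: Φ = 2EA. With Q_enc = σA, Gauss's law gives E = |σ|/(2ε₀).
E = |σ|/(2ε₀) = (8.69e-5)/(2·8.85×10^-12) = 4.91×10^6 N/C.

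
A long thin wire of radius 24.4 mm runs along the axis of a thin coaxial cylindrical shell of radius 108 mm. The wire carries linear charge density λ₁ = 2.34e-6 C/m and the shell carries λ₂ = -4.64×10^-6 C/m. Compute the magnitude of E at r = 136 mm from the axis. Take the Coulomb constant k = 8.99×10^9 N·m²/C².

E = 3.04×10^5 N/C

Coaxial Gaussian cylinder, radius r = 136 mm, length L (r > 108 mm, enclosing both).
λ_enc = λ₁ + λ₂ = (2.34×10^-6) + (-4.64×10^-6) = -2.30e-6 C/m.
By Gauss's law (flux through the curved wall only), E·2πrL = λ_enc L/ε₀.
E = 2k|λ_enc|/r = 2(8.99×10^9)(2.30×10^-6)/(0.136) = 3.04×10^5 N/C.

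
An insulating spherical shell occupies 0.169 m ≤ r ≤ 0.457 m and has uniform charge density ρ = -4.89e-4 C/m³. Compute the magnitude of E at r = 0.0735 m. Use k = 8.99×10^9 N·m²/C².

Take a concentric spherical Gaussian surface of radius r = 0.0735 m (r < 0.169 m, inside the empty cavity).
No charge is enclosed, so by Gauss's law E·4πr² = 0 ⇒ E = 0.

|E| = 0 N/C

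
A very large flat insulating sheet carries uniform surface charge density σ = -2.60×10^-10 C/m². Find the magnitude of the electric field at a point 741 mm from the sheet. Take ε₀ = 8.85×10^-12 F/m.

Choose a cylindrical pillbox piercing the sheet, end faces (area A) parallel to it.
Only the two end caps contribute flux: Φ = 2EA. With Q_enc = σA, Gauss's law gives E = |σ|/(2ε₀).
E = |σ|/(2ε₀) = (2.60×10^-10)/(2·8.85×10^-12) = 14.7 N/C.

|E| = 14.7 N/C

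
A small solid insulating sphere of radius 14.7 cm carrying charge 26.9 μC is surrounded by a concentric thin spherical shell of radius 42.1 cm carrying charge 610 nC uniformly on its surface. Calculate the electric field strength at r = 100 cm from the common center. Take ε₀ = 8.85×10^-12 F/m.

Take a concentric spherical Gaussian surface of radius r = 100 cm (r > 42.1 cm, enclosing both).
Q_enc = (26.9 μC) + (610 nC) = 2.751×10^-5 C.
By Gauss's law, ∮E·dA = E·4πr² = Q_enc/ε₀.
E = |Q_enc|/(4πε₀r²) = (2.751×10^-5)/(4π·8.85×10^-12·(1)²) = 2.47e5 N/C.

|E| = 2.47e5 N/C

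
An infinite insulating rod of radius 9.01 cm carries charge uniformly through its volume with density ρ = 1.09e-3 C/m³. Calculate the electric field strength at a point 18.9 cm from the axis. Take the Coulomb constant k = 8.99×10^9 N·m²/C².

Coaxial Gaussian cylinder, radius r = 18.9 cm, length L (r > 9.01 cm, full cross-section enclosed).
λ_enc = ρ·πR² = (1.09×10^-3)π(0.0901)² = 2.78×10^-5 C/m.
Applying ∮E·dA = Q_enc/ε₀ with the end caps contributing no flux:
E = 2k|λ_enc|/r = 2(8.99×10^9)(2.78×10^-5)/(0.189) = 2.64×10^6 N/C.

|E| = 2.64e6 V/m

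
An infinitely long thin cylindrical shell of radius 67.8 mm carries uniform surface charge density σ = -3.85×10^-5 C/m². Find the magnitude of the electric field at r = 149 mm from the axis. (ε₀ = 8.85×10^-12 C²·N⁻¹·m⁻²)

Choose a coaxial cylinder of radius r = 149 mm (arbitrary length L) as the Gaussian surface (r > 67.8 mm).
The whole shell is enclosed: λ_enc = σ·2πR = (-3.85×10^-5)·2π·(0.0678) = -1.64×10^-5 C/m.
Gauss's law: E·2πrL = λ_enc L/ε₀.
E = |λ_enc|/(2πε₀r) = (1.64×10^-5)/(2π·8.85×10^-12·0.149) = 1.98e6 N/C.

|E| = 1.98×10^6 N/C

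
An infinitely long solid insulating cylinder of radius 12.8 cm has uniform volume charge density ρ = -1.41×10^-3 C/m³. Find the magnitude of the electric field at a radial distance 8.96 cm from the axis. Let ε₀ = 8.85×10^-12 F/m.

Choose a coaxial cylinder of radius r = 8.96 cm (arbitrary length L) as the Gaussian surface (r < R).
Charge inside radius r per length L is ρ·πr²·L, so λ_enc = ρπr² = -3.556e-5 C/m.
Since E is radial and uniform over the curved surface, Φ = E·2πrL = Q_enc/ε₀ = λ_enc L/ε₀.
E = |λ_enc|/(2πε₀r) = (3.556×10^-5)/(2π·8.85×10^-12·0.0896) = 7.14e6 N/C.

|E| = 7.14e6 V/m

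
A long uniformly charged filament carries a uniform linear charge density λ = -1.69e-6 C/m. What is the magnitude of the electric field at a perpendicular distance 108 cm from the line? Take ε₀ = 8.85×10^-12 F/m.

|E| ≈ 2.81×10^4 V/m

Coaxial Gaussian cylinder, radius r = 108 cm, length L.
Q_enc = λL, so λ_enc = -1.69×10^-6 C/m.
Gauss's law: E·2πrL = λ_enc L/ε₀.
E = |λ_enc|/(2πε₀r) = (1.69×10^-6)/(2π·8.85×10^-12·1.08) = 2.81×10^4 N/C.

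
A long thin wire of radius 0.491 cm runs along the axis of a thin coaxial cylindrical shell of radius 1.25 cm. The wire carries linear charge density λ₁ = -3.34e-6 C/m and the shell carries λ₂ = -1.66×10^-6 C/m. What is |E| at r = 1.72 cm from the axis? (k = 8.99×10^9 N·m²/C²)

Choose a coaxial cylinder of radius r = 1.72 cm (arbitrary length L) as the Gaussian surface (r > 1.25 cm, enclosing both).
λ_enc = λ₁ + λ₂ = (-3.34×10^-6) + (-1.66×10^-6) = -5.00×10^-6 C/m.
Applying ∮E·dA = Q_enc/ε₀ with the end caps contributing no flux:
E = 2k|λ_enc|/r = 2(8.99×10^9)(5.00e-6)/(0.0172) = 5.23×10^6 N/C.

|E| ≈ 5.23e6 N/C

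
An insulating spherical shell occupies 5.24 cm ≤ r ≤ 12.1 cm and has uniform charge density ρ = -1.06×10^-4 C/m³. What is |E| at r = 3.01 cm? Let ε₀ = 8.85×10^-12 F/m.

By spherical symmetry E is radial; choose a Gaussian sphere of radius r = 3.01 cm (r < 5.24 cm, inside the empty cavity).
Q_enc = 0 (all charge lies at larger r); Gauss's law gives E = 0.

|E| = 0 V/m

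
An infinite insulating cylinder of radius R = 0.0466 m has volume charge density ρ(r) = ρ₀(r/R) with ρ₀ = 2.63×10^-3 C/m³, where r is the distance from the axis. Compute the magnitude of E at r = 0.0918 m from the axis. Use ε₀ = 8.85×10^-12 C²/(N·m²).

By cylindrical symmetry E is radial; use a coaxial Gaussian cylinder of radius 0.0918 m and length L (r > R, full charge per length enclosed).
λ_enc = 2π ∫₀^R ρ₀(r'/R)^1 r' dr' = 2πρ₀R²/3 = 1.196e-5 C/m.
By Gauss's law (flux through the curved wall only), E·2πrL = λ_enc L/ε₀.
E = |λ_enc|/(2πε₀r) = (1.196×10^-5)/(2π·8.85×10^-12·0.0918) = 2.34×10^6 N/C.

2.34e6 V/m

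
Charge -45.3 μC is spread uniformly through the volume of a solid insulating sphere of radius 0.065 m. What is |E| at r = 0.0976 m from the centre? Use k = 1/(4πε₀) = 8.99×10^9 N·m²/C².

Symmetry ⇒ E = E(r) r̂. Gaussian sphere of radius r = 0.0976 m (r > R, so the entire charge is enclosed).
Q_enc = -45.3 μC = -4.53×10^-5 C.
By Gauss's law, ∮E·dA = E·4πr² = Q_enc/ε₀.
E = k|Q_enc|/r² = (8.99×10^9)(4.53×10^-5)/(0.0976)² = 4.28×10^7 N/C.

|E| = 4.28×10^7 N/C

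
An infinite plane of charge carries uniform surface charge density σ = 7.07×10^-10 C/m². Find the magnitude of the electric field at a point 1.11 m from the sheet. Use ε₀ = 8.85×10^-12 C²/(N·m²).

The symmetry is planar: E is normal to the sheet and the same magnitude on both sides. Take a pillbox straddling the sheet with end-cap area A.
Flux Φ = 2EA and Q_enc = σA, so 2EA = σA/ε₀ ⇒ E = |σ|/(2ε₀), independent of distance.
E = |σ|/(2ε₀) = (7.07×10^-10)/(2·8.85×10^-12) = 39.9 N/C.

39.9 N/C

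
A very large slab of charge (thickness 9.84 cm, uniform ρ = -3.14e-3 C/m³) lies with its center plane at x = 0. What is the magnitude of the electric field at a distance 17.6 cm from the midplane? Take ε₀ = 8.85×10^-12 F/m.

The point |x| = 17.6 cm lies outside the slab (half-thickness 0.0492 m). A symmetric pillbox spanning the full slab encloses Q_enc = ρ·d·A.
Flux = 2EA ⇒ E = |ρ|d/(2ε₀), independent of distance outside.
E = (3.14×10^-3)(0.0984)/(2·8.85×10^-12) = 1.75e7 N/C.

|E| = 1.75×10^7 N/C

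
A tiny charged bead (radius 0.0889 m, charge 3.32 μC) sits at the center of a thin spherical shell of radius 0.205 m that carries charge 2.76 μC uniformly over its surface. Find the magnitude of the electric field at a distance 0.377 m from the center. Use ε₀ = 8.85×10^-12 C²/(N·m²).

E ≈ 3.85×10^5 N/C

By spherical symmetry E is radial; choose a Gaussian sphere of radius r = 0.377 m (r > 0.205 m, enclosing both).
Q_enc = (3.32 μC) + (2.76 μC) = 6.08×10^-6 C.
Gauss's law: E·4πr² = Q_enc/ε₀.
E = |Q_enc|/(4πε₀r²) = (6.08e-6)/(4π·8.85×10^-12·(0.377)²) = 3.85×10^5 N/C.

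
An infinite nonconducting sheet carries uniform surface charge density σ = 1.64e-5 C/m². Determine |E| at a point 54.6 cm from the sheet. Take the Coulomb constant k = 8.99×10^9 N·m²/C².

By planar symmetry E is perpendicular to the sheet and uniform; use a Gaussian pillbox with flat faces of area A on each side of the sheet.
Only the two end caps contribute flux: Φ = 2EA. With Q_enc = σA, Gauss's law gives E = |σ|/(2ε₀).
E = 2πk|σ| = 2π(8.99×10^9)(1.64×10^-5) = 9.26e5 N/C.

E ≈ 9.26×10^5 V/m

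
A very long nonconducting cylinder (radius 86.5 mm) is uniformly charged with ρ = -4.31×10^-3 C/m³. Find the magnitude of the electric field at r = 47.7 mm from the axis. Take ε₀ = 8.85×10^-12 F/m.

|E| = 1.16×10^7 V/m

Choose a coaxial cylinder of radius r = 47.7 mm (arbitrary length L) as the Gaussian surface (r < R).
Charge inside radius r per length L is ρ·πr²·L, so λ_enc = ρπr² = -3.081×10^-5 C/m.
By Gauss's law (flux through the curved wall only), E·2πrL = λ_enc L/ε₀.
E = |λ_enc|/(2πε₀r) = (3.081×10^-5)/(2π·8.85×10^-12·0.0477) = 1.16×10^7 N/C.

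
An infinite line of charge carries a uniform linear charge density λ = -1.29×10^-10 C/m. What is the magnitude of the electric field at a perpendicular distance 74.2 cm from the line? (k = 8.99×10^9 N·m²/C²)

|E| = 3.13 N/C

Choose a coaxial cylinder of radius r = 74.2 cm (arbitrary length L) as the Gaussian surface.
Q_enc = λL, so λ_enc = -1.29×10^-10 C/m.
Applying ∮E·dA = Q_enc/ε₀ with the end caps contributing no flux:
E = 2k|λ_enc|/r = 2(8.99×10^9)(1.29×10^-10)/(0.742) = 3.13 N/C.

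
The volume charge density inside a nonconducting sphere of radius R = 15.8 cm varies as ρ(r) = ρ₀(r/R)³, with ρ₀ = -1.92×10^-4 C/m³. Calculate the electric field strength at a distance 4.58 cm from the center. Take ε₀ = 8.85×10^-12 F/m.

Take a concentric spherical Gaussian surface of radius r = 4.58 cm (r < R).
Integrate the density: Q_enc = 4π ∫₀^r ρ₀(r'/R)^3 r'² dr' = 4πρ₀ r^6/(6·R³) = -9.41e-10 C.
Since E is radial and uniform over the Gaussian sphere, Φ = E·4πr² = Q_enc/ε₀.
E = |Q_enc|/(4πε₀r²) = (9.41e-10)/(4π·8.85×10^-12·(0.0458)²) = 4.03e3 N/C.

|E| ≈ 4.03×10^3 N/C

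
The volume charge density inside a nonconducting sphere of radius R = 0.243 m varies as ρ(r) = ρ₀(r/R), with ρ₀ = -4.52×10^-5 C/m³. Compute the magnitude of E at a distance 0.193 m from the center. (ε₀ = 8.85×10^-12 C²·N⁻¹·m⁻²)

|E| ≈ 1.96×10^5 V/m

By spherical symmetry E is radial; choose a Gaussian sphere of radius r = 0.193 m (r < R).
Q_enc = ∫₀^r ρ(r')·4πr'² dr' = (4πρ₀/R) ∫₀^r r'^3 dr' = 4πρ₀ r^4/(4·R) = -8.108e-7 C.
By Gauss's law, ∮E·dA = E·4πr² = Q_enc/ε₀.
E = |Q_enc|/(4πε₀r²) = (8.108×10^-7)/(4π·8.85×10^-12·(0.193)²) = 1.96e5 N/C.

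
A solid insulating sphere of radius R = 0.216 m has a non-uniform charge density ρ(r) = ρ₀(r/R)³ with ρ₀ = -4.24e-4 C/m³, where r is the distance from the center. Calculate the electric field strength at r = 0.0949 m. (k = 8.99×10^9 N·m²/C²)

|E| ≈ 6.43×10^4 N/C

By spherical symmetry E is radial; choose a Gaussian sphere of radius r = 0.0949 m (r < R).
Q_enc = ∫₀^r ρ(r')·4πr'² dr' = (4πρ₀/R³) ∫₀^r r'^5 dr' = 4πρ₀ r^6/(6·R³) = -6.437×10^-8 C.
Applying ∮E·dA = Q_enc/ε₀ with Φ = E(4πr²):
E = k|Q_enc|/r² = (8.99×10^9)(6.437e-8)/(0.0949)² = 6.43×10^4 N/C.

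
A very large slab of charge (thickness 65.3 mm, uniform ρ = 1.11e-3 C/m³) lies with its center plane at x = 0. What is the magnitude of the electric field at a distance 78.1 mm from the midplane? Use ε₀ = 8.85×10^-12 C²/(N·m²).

The point |x| = 78.1 mm lies outside the slab (half-thickness 0.03265 m). A symmetric pillbox spanning the full slab encloses Q_enc = ρ·d·A.
Flux = 2EA ⇒ E = |ρ|d/(2ε₀), independent of distance outside.
E = (1.11×10^-3)(0.0653)/(2·8.85×10^-12) = 4.10×10^6 N/C.

|E| ≈ 4.10×10^6 N/C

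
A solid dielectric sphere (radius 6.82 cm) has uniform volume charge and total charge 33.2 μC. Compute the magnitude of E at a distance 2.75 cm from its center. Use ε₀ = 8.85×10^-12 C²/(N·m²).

|E| = 2.59×10^7 N/C

Take a concentric spherical Gaussian surface of radius r = 2.75 cm (r < R).
Only the charge within r is enclosed: Q_enc = Q·(r/R)³ = (33.2 μC)·(2.75 cm/6.82 cm)³ = 2.177e-6 C.
Since E is radial and uniform over the Gaussian sphere, Φ = E·4πr² = Q_enc/ε₀.
E = |Q_enc|/(4πε₀r²) = (2.177×10^-6)/(4π·8.85×10^-12·(0.0275)²) = 2.59e7 N/C.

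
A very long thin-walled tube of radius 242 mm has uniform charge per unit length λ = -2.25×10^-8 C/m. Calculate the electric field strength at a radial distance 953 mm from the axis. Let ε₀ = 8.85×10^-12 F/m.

Coaxial Gaussian cylinder, radius r = 953 mm, length L (r > 242 mm).
The full line charge is enclosed: λ_enc = -2.25×10^-8 C/m.
By Gauss's law (flux through the curved wall only), E·2πrL = λ_enc L/ε₀.
E = |λ_enc|/(2πε₀r) = (2.25e-8)/(2π·8.85×10^-12·0.953) = 425 N/C.

|E| ≈ 425 N/C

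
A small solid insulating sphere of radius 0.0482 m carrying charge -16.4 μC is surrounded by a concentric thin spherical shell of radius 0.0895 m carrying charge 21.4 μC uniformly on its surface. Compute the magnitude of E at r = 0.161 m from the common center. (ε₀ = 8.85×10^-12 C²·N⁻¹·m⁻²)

By spherical symmetry E is radial; choose a Gaussian sphere of radius r = 0.161 m (r > 0.0895 m, enclosing both).
Q_enc = (-16.4 μC) + (21.4 μC) = 5.00×10^-6 C.
Gauss's law: E·4πr² = Q_enc/ε₀.
E = |Q_enc|/(4πε₀r²) = (5.00×10^-6)/(4π·8.85×10^-12·(0.161)²) = 1.73×10^6 N/C.

|E| ≈ 1.73×10^6 N/C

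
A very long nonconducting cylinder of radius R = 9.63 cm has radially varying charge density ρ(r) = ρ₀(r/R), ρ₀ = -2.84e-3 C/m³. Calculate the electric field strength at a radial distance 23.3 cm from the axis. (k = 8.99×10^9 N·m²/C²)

|E| = 4.26e6 N/C

Take a coaxial cylindrical Gaussian surface of radius r = 23.3 cm and length L (r > R, full charge per length enclosed).
λ_enc = 2π ∫₀^R ρ₀(r'/R)^1 r' dr' = 2πρ₀R²/3 = -5.516e-5 C/m.
Since E is radial and uniform over the curved surface, Φ = E·2πrL = Q_enc/ε₀ = λ_enc L/ε₀.
E = 2k|λ_enc|/r = 2(8.99×10^9)(5.516×10^-5)/(0.233) = 4.26×10^6 N/C.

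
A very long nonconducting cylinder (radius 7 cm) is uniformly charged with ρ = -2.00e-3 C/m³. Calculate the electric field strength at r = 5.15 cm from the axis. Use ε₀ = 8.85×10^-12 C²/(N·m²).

5.82e6 N/C

Choose a coaxial cylinder of radius r = 5.15 cm (arbitrary length L) as the Gaussian surface (r < R).
Charge inside radius r per length L is ρ·πr²·L, so λ_enc = ρπr² = -1.666e-5 C/m.
Gauss's law: E·2πrL = λ_enc L/ε₀.
E = |λ_enc|/(2πε₀r) = (1.666×10^-5)/(2π·8.85×10^-12·0.0515) = 5.82×10^6 N/C.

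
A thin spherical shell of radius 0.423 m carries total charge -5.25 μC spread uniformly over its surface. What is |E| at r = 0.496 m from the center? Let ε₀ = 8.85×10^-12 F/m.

1.92e5 V/m

By spherical symmetry E is radial; choose a Gaussian sphere of radius r = 0.496 m (r > 0.423 m).
The entire shell is enclosed: Q_enc = -5.25e-6 C.
Gauss's law: E·4πr² = Q_enc/ε₀.
E = |Q_enc|/(4πε₀r²) = (5.25e-6)/(4π·8.85×10^-12·(0.496)²) = 1.92e5 N/C.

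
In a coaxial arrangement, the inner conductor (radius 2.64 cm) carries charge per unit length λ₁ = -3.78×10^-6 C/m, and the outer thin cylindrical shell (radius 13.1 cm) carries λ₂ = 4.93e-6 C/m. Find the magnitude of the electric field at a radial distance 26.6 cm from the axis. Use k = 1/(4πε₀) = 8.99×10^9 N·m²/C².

7.77e4 N/C

Coaxial Gaussian cylinder, radius r = 26.6 cm, length L (r > 13.1 cm, enclosing both).
λ_enc = λ₁ + λ₂ = (-3.78e-6) + (4.93×10^-6) = 1.15×10^-6 C/m.
By Gauss's law (flux through the curved wall only), E·2πrL = λ_enc L/ε₀.
E = 2k|λ_enc|/r = 2(8.99×10^9)(1.15×10^-6)/(0.266) = 7.77e4 N/C.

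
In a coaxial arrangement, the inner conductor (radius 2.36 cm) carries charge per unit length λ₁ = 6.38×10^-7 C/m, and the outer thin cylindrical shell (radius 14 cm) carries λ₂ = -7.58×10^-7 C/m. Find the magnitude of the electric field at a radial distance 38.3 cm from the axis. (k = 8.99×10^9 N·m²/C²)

By cylindrical symmetry E is radial; use a coaxial Gaussian cylinder of radius 38.3 cm and length L (r > 14 cm, enclosing both).
λ_enc = λ₁ + λ₂ = (6.38e-7) + (-7.58×10^-7) = -1.20×10^-7 C/m.
Since E is radial and uniform over the curved surface, Φ = E·2πrL = Q_enc/ε₀ = λ_enc L/ε₀.
E = 2k|λ_enc|/r = 2(8.99×10^9)(1.20e-7)/(0.383) = 5.63×10^3 N/C.

5.63e3 N/C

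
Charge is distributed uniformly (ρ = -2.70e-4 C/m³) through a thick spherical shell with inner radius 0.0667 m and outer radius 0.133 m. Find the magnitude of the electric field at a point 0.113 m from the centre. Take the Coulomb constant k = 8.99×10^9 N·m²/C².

Use a concentric Gaussian sphere at r = 0.113 m (within the shell material, 0.0667 m < r < 0.133 m).
Only the shell between 0.0667 m and r is enclosed: Q_enc = ρ·(4π/3)(r³ − a³) = (-2.70e-4)·(4π/3)·((0.113)³ − (0.0667)³) = -1.296e-6 C.
Gauss's law: E·4πr² = Q_enc/ε₀.
E = k|Q_enc|/r² = (8.99×10^9)(1.296e-6)/(0.113)² = 9.13e5 N/C.

E = 9.13×10^5 N/C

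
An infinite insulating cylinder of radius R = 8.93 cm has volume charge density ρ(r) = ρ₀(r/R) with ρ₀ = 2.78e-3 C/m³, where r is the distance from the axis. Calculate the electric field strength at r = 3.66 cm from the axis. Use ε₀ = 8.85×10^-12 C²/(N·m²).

E = 1.57e6 N/C

Take a coaxial cylindrical Gaussian surface of radius r = 3.66 cm and length L (r < R).
λ_enc = ∫₀^r ρ(r')·2πr' dr' = (2πρ₀/R)·r^3/3 = 3.197×10^-6 C/m.
Gauss's law: E·2πrL = λ_enc L/ε₀.
E = |λ_enc|/(2πε₀r) = (3.197×10^-6)/(2π·8.85×10^-12·0.0366) = 1.57×10^6 N/C.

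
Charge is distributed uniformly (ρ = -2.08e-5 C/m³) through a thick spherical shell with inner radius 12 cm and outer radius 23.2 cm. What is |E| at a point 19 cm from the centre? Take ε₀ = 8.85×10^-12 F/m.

By spherical symmetry E is radial; choose a Gaussian sphere of radius r = 19 cm (within the shell material, 12 cm < r < 23.2 cm).
Enclosed charge is the volume from a to r: Q_enc = (4π/3)ρ(r³ − a³) = -4.47e-7 C.
Since E is radial and uniform over the Gaussian sphere, Φ = E·4πr² = Q_enc/ε₀.
E = |Q_enc|/(4πε₀r²) = (4.47e-7)/(4π·8.85×10^-12·(0.19)²) = 1.11×10^5 N/C.

E ≈ 1.11e5 N/C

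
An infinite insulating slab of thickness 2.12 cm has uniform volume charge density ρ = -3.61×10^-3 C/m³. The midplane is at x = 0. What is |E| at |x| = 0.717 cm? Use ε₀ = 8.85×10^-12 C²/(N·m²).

By symmetry E is perpendicular to the slab. A Gaussian pillbox from −0.717 cm to +0.717 cm (face area A) lies entirely within the slab.
Q_enc = ρ·(2x)·A and flux = 2EA, so 2EA = 2ρxA/ε₀ ⇒ E = |ρ|x/ε₀.
E = (3.61e-3)(0.00717)/(8.85×10^-12) = 2.92e6 N/C.

2.92×10^6 N/C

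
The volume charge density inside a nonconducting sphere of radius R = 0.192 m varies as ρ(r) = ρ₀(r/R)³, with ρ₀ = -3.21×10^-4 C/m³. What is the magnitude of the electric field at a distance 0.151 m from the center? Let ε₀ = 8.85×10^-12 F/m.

4.44×10^5 N/C

By spherical symmetry E is radial; choose a Gaussian sphere of radius r = 0.151 m (r < R).
Integrate the density: Q_enc = 4π ∫₀^r ρ₀(r'/R)^3 r'² dr' = 4πρ₀ r^6/(6·R³) = -1.126×10^-6 C.
Gauss's law: E·4πr² = Q_enc/ε₀.
E = |Q_enc|/(4πε₀r²) = (1.126×10^-6)/(4π·8.85×10^-12·(0.151)²) = 4.44×10^5 N/C.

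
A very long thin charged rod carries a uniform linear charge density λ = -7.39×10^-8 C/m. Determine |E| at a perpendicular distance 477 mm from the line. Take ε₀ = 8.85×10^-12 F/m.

Choose a coaxial cylinder of radius r = 477 mm (arbitrary length L) as the Gaussian surface.
Q_enc = λL, so λ_enc = -7.39×10^-8 C/m.
Applying ∮E·dA = Q_enc/ε₀ with the end caps contributing no flux:
E = |λ_enc|/(2πε₀r) = (7.39e-8)/(2π·8.85×10^-12·0.477) = 2.79e3 N/C.

E ≈ 2.79e3 V/m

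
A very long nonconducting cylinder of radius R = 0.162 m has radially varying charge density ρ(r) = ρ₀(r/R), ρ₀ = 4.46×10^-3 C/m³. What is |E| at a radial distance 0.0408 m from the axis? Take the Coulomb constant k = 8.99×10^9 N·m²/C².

Coaxial Gaussian cylinder, radius r = 0.0408 m, length L (r < R).
λ_enc = ∫₀^r ρ(r')·2πr' dr' = (2πρ₀/R)·r^3/3 = 3.916×10^-6 C/m.
By Gauss's law (flux through the curved wall only), E·2πrL = λ_enc L/ε₀.
E = 2k|λ_enc|/r = 2(8.99×10^9)(3.916e-6)/(0.0408) = 1.73e6 N/C.

1.73e6 N/C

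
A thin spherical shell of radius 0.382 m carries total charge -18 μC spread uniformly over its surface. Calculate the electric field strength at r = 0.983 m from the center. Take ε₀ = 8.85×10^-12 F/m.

By spherical symmetry E is radial; choose a Gaussian sphere of radius r = 0.983 m (r > 0.382 m).
The entire shell is enclosed: Q_enc = -1.80×10^-5 C.
Applying ∮E·dA = Q_enc/ε₀ with Φ = E(4πr²):
E = |Q_enc|/(4πε₀r²) = (1.80×10^-5)/(4π·8.85×10^-12·(0.983)²) = 1.67e5 N/C.

E ≈ 1.67×10^5 V/m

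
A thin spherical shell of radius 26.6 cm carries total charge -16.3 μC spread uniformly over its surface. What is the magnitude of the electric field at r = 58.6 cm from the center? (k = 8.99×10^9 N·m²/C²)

E = 4.27×10^5 V/m

Use a concentric Gaussian sphere at r = 58.6 cm (r > 26.6 cm).
The entire shell is enclosed: Q_enc = -1.63e-5 C.
Gauss's law: E·4πr² = Q_enc/ε₀.
E = k|Q_enc|/r² = (8.99×10^9)(1.63×10^-5)/(0.586)² = 4.27×10^5 N/C.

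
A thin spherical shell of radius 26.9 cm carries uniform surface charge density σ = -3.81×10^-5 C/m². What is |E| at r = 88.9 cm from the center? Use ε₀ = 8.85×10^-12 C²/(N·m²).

Use a concentric Gaussian sphere at r = 88.9 cm (r > 26.9 cm).
The entire shell is enclosed: Q_enc = σ·4πR² = (-3.81×10^-5)·4π·(0.269)² = -3.464×10^-5 C.
Applying ∮E·dA = Q_enc/ε₀ with Φ = E(4πr²):
E = |Q_enc|/(4πε₀r²) = (3.464e-5)/(4π·8.85×10^-12·(0.889)²) = 3.94e5 N/C.

|E| ≈ 3.94e5 V/m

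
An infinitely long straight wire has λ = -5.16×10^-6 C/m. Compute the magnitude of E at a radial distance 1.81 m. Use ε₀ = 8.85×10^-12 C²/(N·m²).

E = 5.13e4 N/C

Coaxial Gaussian cylinder, radius r = 1.81 m, length L.
Q_enc = λL, so λ_enc = -5.16e-6 C/m.
Applying ∮E·dA = Q_enc/ε₀ with the end caps contributing no flux:
E = |λ_enc|/(2πε₀r) = (5.16e-6)/(2π·8.85×10^-12·1.81) = 5.13×10^4 N/C.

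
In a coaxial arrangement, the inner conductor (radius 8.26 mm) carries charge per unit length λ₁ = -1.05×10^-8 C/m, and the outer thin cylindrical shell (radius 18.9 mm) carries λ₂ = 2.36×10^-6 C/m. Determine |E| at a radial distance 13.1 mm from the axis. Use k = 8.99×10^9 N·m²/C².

|E| = 1.44×10^4 N/C

Choose a coaxial cylinder of radius r = 13.1 mm (arbitrary length L) as the Gaussian surface (between the conductors, 8.26 mm < r < 18.9 mm).
The shell at 18.9 mm lies outside the Gaussian surface, so λ_enc = λ₁ = -1.05e-8 C/m.
Applying ∮E·dA = Q_enc/ε₀ with the end caps contributing no flux:
E = 2k|λ_enc|/r = 2(8.99×10^9)(1.05×10^-8)/(0.0131) = 1.44×10^4 N/C.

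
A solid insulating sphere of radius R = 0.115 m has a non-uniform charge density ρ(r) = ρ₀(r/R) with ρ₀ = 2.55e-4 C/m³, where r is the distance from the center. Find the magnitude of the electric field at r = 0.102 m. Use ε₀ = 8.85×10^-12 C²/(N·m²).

By spherical symmetry E is radial; choose a Gaussian sphere of radius r = 0.102 m (r < R).
Integrate the density: Q_enc = 4π ∫₀^r ρ₀(r'/R)^1 r'² dr' = 4πρ₀ r^4/(4·R) = 7.54×10^-7 C.
Applying ∮E·dA = Q_enc/ε₀ with Φ = E(4πr²):
E = |Q_enc|/(4πε₀r²) = (7.54×10^-7)/(4π·8.85×10^-12·(0.102)²) = 6.52e5 N/C.

6.52×10^5 N/C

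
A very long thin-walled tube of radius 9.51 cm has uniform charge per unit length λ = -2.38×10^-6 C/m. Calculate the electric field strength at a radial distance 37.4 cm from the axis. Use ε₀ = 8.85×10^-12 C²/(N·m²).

|E| ≈ 1.14×10^5 N/C

Coaxial Gaussian cylinder, radius r = 37.4 cm, length L (r > 9.51 cm).
The full line charge is enclosed: λ_enc = -2.38×10^-6 C/m.
Applying ∮E·dA = Q_enc/ε₀ with the end caps contributing no flux:
E = |λ_enc|/(2πε₀r) = (2.38×10^-6)/(2π·8.85×10^-12·0.374) = 1.14×10^5 N/C.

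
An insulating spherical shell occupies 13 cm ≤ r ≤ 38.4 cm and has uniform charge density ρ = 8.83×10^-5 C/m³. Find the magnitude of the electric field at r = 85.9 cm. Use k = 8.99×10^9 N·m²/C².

Symmetry ⇒ E = E(r) r̂. Gaussian sphere of radius r = 85.9 cm (r > 38.4 cm, enclosing the whole shell).
Q_enc = ρ·(4π/3)(b³ − a³) = (8.83×10^-5)·(4π/3)·((0.384)³ − (0.13)³) = 2.013×10^-5 C.
Applying ∮E·dA = Q_enc/ε₀ with Φ = E(4πr²):
E = k|Q_enc|/r² = (8.99×10^9)(2.013e-5)/(0.859)² = 2.45×10^5 N/C.

2.45×10^5 N/C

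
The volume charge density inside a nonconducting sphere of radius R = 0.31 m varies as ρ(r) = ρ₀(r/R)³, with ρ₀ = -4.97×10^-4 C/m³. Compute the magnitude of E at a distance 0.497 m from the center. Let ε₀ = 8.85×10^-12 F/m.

E = 1.13×10^6 N/C

Symmetry ⇒ E = E(r) r̂. Gaussian sphere of radius r = 0.497 m (r > R, all charge enclosed).
Q_enc = 4π ∫₀^R ρ₀(r'/R)^3 r'² dr' = 4πρ₀R³/6 = -3.101e-5 C.
Applying ∮E·dA = Q_enc/ε₀ with Φ = E(4πr²):
E = |Q_enc|/(4πε₀r²) = (3.101×10^-5)/(4π·8.85×10^-12·(0.497)²) = 1.13×10^6 N/C.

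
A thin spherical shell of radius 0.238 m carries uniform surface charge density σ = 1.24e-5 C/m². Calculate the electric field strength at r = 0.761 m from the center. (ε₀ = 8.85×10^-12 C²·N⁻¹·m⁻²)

Symmetry ⇒ E = E(r) r̂. Gaussian sphere of radius r = 0.761 m (r > 0.238 m).
The entire shell is enclosed: Q_enc = σ·4πR² = (1.24×10^-5)·4π·(0.238)² = 8.826×10^-6 C.
By Gauss's law, ∮E·dA = E·4πr² = Q_enc/ε₀.
E = |Q_enc|/(4πε₀r²) = (8.826×10^-6)/(4π·8.85×10^-12·(0.761)²) = 1.37×10^5 N/C.

E ≈ 1.37e5 V/m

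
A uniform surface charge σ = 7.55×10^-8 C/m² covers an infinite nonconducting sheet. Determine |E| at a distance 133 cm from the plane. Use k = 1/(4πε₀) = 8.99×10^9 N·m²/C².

|E| = 4.26×10^3 V/m

The symmetry is planar: E is normal to the sheet and the same magnitude on both sides. Take a pillbox straddling the sheet with end-cap area A.
Flux Φ = 2EA and Q_enc = σA, so 2EA = σA/ε₀ ⇒ E = |σ|/(2ε₀), independent of distance.
E = 2πk|σ| = 2π(8.99×10^9)(7.55e-8) = 4.26e3 N/C.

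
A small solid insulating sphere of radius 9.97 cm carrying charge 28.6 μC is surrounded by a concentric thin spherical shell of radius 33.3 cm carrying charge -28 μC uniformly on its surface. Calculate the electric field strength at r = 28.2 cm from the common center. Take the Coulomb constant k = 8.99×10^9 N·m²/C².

By spherical symmetry E is radial; choose a Gaussian sphere of radius r = 28.2 cm (between the bodies, 9.97 cm < r < 33.3 cm).
Only the inner charge is enclosed; the outer shell contributes nothing inside itself. Q_enc = 28.6 μC = 2.86e-5 C.
By Gauss's law, ∮E·dA = E·4πr² = Q_enc/ε₀.
E = k|Q_enc|/r² = (8.99×10^9)(2.86×10^-5)/(0.282)² = 3.23e6 N/C.

E = 3.23e6 N/C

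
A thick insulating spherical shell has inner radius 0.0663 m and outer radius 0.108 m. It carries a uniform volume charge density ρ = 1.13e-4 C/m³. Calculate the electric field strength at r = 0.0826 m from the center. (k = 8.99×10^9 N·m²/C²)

E ≈ 1.70×10^5 V/m

Take a concentric spherical Gaussian surface of radius r = 0.0826 m (within the shell material, 0.0663 m < r < 0.108 m).
Enclosed charge is the volume from a to r: Q_enc = (4π/3)ρ(r³ − a³) = 1.288×10^-7 C.
By Gauss's law, ∮E·dA = E·4πr² = Q_enc/ε₀.
E = k|Q_enc|/r² = (8.99×10^9)(1.288×10^-7)/(0.0826)² = 1.70e5 N/C.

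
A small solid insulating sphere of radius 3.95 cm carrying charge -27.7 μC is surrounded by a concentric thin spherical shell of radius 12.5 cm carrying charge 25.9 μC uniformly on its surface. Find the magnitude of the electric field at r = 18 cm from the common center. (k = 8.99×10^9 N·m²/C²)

|E| = 4.99e5 V/m

Use a concentric Gaussian sphere at r = 18 cm (r > 12.5 cm, enclosing both).
Q_enc = (-27.7 μC) + (25.9 μC) = -1.80×10^-6 C.
By Gauss's law, ∮E·dA = E·4πr² = Q_enc/ε₀.
E = k|Q_enc|/r² = (8.99×10^9)(1.80×10^-6)/(0.18)² = 4.99×10^5 N/C.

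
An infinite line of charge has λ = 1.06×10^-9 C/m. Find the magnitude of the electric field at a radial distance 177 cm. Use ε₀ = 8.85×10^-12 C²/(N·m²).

Coaxial Gaussian cylinder, radius r = 177 cm, length L.
Q_enc = λL, so λ_enc = 1.06×10^-9 C/m.
Since E is radial and uniform over the curved surface, Φ = E·2πrL = Q_enc/ε₀ = λ_enc L/ε₀.
E = |λ_enc|/(2πε₀r) = (1.06×10^-9)/(2π·8.85×10^-12·1.77) = 10.8 N/C.

|E| ≈ 10.8 N/C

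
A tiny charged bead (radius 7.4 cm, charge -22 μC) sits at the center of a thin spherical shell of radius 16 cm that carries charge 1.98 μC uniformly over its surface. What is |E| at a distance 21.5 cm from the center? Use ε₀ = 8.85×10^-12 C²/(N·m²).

3.89×10^6 N/C

Take a concentric spherical Gaussian surface of radius r = 21.5 cm (r > 16 cm, enclosing both).
Q_enc = (-22 μC) + (1.98 μC) = -2.002×10^-5 C.
Since E is radial and uniform over the Gaussian sphere, Φ = E·4πr² = Q_enc/ε₀.
E = |Q_enc|/(4πε₀r²) = (2.002×10^-5)/(4π·8.85×10^-12·(0.215)²) = 3.89×10^6 N/C.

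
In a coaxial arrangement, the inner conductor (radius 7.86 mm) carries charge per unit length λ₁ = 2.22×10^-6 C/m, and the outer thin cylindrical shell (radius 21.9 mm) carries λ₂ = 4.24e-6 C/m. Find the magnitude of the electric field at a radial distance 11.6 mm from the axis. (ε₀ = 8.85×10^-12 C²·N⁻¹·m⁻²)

|E| ≈ 3.44×10^6 V/m

Coaxial Gaussian cylinder, radius r = 11.6 mm, length L (between the conductors, 7.86 mm < r < 21.9 mm).
Only the inner wire is enclosed; the outer shell contributes nothing inside itself. λ_enc = λ₁ = 2.22×10^-6 C/m.
Applying ∮E·dA = Q_enc/ε₀ with the end caps contributing no flux:
E = |λ_enc|/(2πε₀r) = (2.22×10^-6)/(2π·8.85×10^-12·0.0116) = 3.44×10^6 N/C.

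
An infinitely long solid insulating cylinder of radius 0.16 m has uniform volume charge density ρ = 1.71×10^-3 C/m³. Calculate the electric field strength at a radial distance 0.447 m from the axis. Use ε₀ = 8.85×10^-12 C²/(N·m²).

Choose a coaxial cylinder of radius r = 0.447 m (arbitrary length L) as the Gaussian surface (r > 0.16 m, full cross-section enclosed).
λ_enc = ρ·πR² = (1.71×10^-3)π(0.16)² = 1.375×10^-4 C/m.
Gauss's law: E·2πrL = λ_enc L/ε₀.
E = |λ_enc|/(2πε₀r) = (1.375×10^-4)/(2π·8.85×10^-12·0.447) = 5.53×10^6 N/C.

5.53×10^6 V/m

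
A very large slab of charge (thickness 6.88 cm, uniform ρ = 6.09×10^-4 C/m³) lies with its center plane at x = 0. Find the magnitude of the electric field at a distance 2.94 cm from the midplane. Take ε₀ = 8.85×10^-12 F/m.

E ≈ 2.02×10^6 V/m

By symmetry E is perpendicular to the slab. A Gaussian pillbox from −2.94 cm to +2.94 cm (face area A) lies entirely within the slab.
Q_enc = ρ·(2x)·A and flux = 2EA, so 2EA = 2ρxA/ε₀ ⇒ E = |ρ|x/ε₀.
E = (6.09×10^-4)(0.0294)/(8.85×10^-12) = 2.02e6 N/C.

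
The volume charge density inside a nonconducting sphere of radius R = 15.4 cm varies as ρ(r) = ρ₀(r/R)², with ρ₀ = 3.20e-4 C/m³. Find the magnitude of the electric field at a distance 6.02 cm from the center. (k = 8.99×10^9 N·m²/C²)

E = 6.65e4 V/m

Symmetry ⇒ E = E(r) r̂. Gaussian sphere of radius r = 6.02 cm (r < R).
Q_enc = ∫₀^r ρ(r')·4πr'² dr' = (4πρ₀/R²) ∫₀^r r'^4 dr' = 4πρ₀ r^5/(5·R²) = 2.681e-8 C.
Since E is radial and uniform over the Gaussian sphere, Φ = E·4πr² = Q_enc/ε₀.
E = k|Q_enc|/r² = (8.99×10^9)(2.681×10^-8)/(0.0602)² = 6.65×10^4 N/C.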